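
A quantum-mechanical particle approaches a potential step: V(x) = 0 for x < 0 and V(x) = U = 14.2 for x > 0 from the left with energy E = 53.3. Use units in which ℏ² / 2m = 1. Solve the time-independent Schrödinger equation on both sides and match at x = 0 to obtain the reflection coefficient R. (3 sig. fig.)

On each side the TISE gives plane waves with k = √(2m(E − V))/ℏ: k₁ = √(2·½·53.3) = 7.301, k₂ = √(2·½·39.1) = 6.253.
Matching ψ and ψ′ at x = 0 gives r = (k₁ − k₂)/(k₁ + k₂), so R = r² = 0.005975 and T = 1 − R = 0.9940.

R = 0.00598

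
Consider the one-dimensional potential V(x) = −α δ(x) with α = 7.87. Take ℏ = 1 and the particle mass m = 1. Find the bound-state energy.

The bound state is ψ(x) = √κ e^{−κ|x|}. The derivative jump ψ'(0⁺) − ψ'(0⁻) = −(2mα/ℏ²)ψ(0) fixes κ = mα/ℏ² = 7.870.
Then E = −ℏ²κ²/(2m) = −mα²/(2ℏ²) = -30.97.

E = -31.0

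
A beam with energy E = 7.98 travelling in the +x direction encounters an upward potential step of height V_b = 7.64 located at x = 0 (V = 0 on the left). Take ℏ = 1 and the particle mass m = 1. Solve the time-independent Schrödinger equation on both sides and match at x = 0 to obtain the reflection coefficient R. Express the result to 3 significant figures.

R = 0.433

The wavenumbers are k₁ = √(2mE)/ℏ = 3.995 on the left and k₂ = √(2m(E − V_b))/ℏ = 0.8246 on the right.
Continuity of ψ and ψ′ at the step yields the reflection amplitude r = (k₁ − k₂)/(k₁ + k₂) = 0.6578; thus R = |r|² = 0.4327, T = 0.5673.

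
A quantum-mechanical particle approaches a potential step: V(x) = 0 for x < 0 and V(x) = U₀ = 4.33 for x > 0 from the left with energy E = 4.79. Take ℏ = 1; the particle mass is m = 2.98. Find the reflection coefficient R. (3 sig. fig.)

The wavenumbers are k₁ = √(2mE)/ℏ = 5.343 on the left and k₂ = √(2m(E − U₀))/ℏ = 1.656 on the right.
Matching ψ and ψ′ at x = 0 gives r = (k₁ − k₂)/(k₁ + k₂), so R = r² = 0.2776 and T = 1 − R = 0.7224.

R = 0.278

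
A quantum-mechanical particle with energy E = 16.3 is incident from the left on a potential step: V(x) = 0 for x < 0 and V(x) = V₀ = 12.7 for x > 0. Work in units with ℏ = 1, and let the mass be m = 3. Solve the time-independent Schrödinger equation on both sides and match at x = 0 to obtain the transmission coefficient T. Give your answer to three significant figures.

T = 0.870

On each side the TISE gives plane waves with k = √(2m(E − V))/ℏ: k₁ = √(2·3·16.3) = 9.889, k₂ = √(2·3·3.6) = 4.648.
Continuity of ψ and ψ′ at the step yields the reflection amplitude r = (k₁ − k₂)/(k₁ + k₂) = 0.3606; thus R = |r|² = 0.1300, T = 0.8700.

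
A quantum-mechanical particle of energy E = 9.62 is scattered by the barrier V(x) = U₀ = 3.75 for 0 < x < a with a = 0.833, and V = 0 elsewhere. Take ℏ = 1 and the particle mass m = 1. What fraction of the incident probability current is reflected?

Above the barrier the interior wavenumber is k₂ = √(2m(E − U₀))/ℏ = 3.426, giving phase k₂a = 2.854.
T = [1 + U₀² sin²(k₂a) / (4E(E − U₀))]⁻¹ = 1/1.005 = 0.995.
R = 1 − T = 0.00498.

R = 0.00498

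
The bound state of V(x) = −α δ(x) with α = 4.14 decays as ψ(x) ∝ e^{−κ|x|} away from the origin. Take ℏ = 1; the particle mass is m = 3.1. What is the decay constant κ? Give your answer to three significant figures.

Integrating the TISE across x = 0 gives the cusp condition ψ'(0⁺) − ψ'(0⁻) = −(2mα/ℏ²)ψ(0).
With ψ ∝ e^{−κ|x|} this yields −2κ = −2mα/ℏ², so κ = mα/ℏ² = 12.83.

κ = 12.8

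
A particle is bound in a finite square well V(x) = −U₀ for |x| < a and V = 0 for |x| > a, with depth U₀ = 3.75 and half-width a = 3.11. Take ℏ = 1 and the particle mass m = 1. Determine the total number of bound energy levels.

The dimensionless depth is z₀ = a√(2mU₀)/ℏ = 3.11 × √(7.500) = 8.517.
A new bound state (alternating even/odd) appears each time z₀ passes a multiple of π/2, so N = ⌊2z₀/π⌋ + 1 = ⌊5.422⌋ + 1 = 6.

N = 6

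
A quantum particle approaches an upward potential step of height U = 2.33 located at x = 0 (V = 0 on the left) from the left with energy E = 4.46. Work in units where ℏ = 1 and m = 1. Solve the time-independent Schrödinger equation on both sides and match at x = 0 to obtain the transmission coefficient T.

The wavenumbers are k₁ = √(2mE)/ℏ = 2.987 on the left and k₂ = √(2m(E − U))/ℏ = 2.064 on the right.
Continuity of ψ and ψ′ at the step yields the reflection amplitude r = (k₁ − k₂)/(k₁ + k₂) = 0.1827; thus R = |r|² = 0.03337, T = 0.9666.

T = 0.967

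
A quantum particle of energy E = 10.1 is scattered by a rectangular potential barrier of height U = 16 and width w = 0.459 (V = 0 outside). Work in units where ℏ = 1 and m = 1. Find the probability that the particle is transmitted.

E < U: inside the barrier ψ ∝ e^{±κx} with κ = √(2m(U − E))/ℏ = 3.435.
κw = 1.577, sinh(κw) = 2.316.
Matching ψ, ψ′ at both faces gives T = [1 + U² sinh²(κw) / (4E(U − E))]⁻¹ = 1/6.762 = 0.148.

T = 0.148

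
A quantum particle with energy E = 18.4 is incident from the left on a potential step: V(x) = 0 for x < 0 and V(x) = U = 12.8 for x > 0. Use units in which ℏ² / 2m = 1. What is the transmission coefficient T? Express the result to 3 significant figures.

T = 0.917

On each side the TISE gives plane waves with k = √(2m(E − V))/ℏ: k₁ = √(2·½·18.4) = 4.290, k₂ = √(2·½·5.6) = 2.366.
Continuity of ψ and ψ′ at the step yields the reflection amplitude r = (k₁ − k₂)/(k₁ + k₂) = 0.2889; thus R = |r|² = 0.08348, T = 0.9165.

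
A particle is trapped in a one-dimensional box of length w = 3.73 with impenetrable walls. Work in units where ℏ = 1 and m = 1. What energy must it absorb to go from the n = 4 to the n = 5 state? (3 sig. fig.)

ΔE = 3.19

E_n = n²π²ℏ²/(2mw²), so ΔE = (5² − 4²) π²ℏ²/(2mw²).
ΔE = 9 × π² / (2 × 1 × 3.73²) = 3.192.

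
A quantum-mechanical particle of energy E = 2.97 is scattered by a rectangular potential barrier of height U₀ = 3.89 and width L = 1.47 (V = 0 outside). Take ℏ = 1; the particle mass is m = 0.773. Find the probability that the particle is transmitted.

Since E < U₀ the interior solution is evanescent with decay constant κ = √(2m(U₀ − E))/ℏ = 1.193.
κL = 1.753, sinh(κL) = 2.800.
Matching ψ, ψ′ at both faces gives T = [1 + U₀² sinh²(κL) / (4E(U₀ − E))]⁻¹ = 1/11.85 = 0.0844.

T = 0.0844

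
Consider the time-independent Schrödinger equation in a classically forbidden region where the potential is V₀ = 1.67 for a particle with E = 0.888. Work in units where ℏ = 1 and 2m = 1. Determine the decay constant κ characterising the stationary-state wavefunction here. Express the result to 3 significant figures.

Since E < V₀ the TISE in this region is ψ'' = κ²ψ with κ = √(2m(V₀ − E))/ℏ.
κ = √(2 × 0.5 × 0.782) = 0.8843.

κ = 0.884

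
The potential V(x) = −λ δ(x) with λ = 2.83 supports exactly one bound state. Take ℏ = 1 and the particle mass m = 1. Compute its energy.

E = -4.00

For x ≠ 0 the bound state is ψ ∝ e^{−κ|x|}; integrating the TISE across the delta gives the cusp condition 2κ = 2mλ/ℏ², so κ = 2.830.
Then E = −ℏ²κ²/(2m) = −mλ²/(2ℏ²) = -4.004.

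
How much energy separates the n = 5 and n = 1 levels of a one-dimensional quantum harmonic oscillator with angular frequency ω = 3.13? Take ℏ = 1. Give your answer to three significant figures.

ΔE = 12.5

E_n = ℏω(n + ½), so ΔE = (5 − 1) ℏω = 4 × 3.13 = 12.52.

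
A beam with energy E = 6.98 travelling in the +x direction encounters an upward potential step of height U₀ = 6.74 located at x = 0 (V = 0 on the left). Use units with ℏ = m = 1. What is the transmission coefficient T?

On each side the TISE gives plane waves with k = √(2m(E − V))/ℏ: k₁ = √(2·1·6.98) = 3.736, k₂ = √(2·1·0.24) = 0.6928.
Matching ψ and ψ′ at x = 0 gives r = (k₁ − k₂)/(k₁ + k₂), so R = r² = 0.4722 and T = 1 − R = 0.5278.

T = 0.528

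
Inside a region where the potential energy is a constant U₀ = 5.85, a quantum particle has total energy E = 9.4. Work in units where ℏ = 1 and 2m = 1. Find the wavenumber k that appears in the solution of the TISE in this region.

With E > U₀ the solution is oscillatory, ψ ∝ e^{±ikx} with k = √(2m(E − U₀))/ℏ.
k = √(2 × 0.5 × 3.55) = 1.884.

k = 1.88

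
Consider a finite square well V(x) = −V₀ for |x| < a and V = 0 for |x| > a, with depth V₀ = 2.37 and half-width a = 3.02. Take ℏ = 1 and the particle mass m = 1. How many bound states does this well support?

N = 5

Define the well-strength parameter z₀ = (a/ℏ)√(2mV₀) = 3.02 × √(2·1·2.37) = 6.575.
A new bound state (alternating even/odd) appears each time z₀ passes a multiple of π/2, so N = ⌊2z₀/π⌋ + 1 = ⌊4.186⌋ + 1 = 5.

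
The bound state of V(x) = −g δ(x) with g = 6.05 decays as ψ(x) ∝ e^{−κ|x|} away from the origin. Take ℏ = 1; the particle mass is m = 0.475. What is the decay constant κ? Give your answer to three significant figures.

Integrating the TISE across x = 0 gives the cusp condition ψ'(0⁺) − ψ'(0⁻) = −(2mg/ℏ²)ψ(0).
With ψ ∝ e^{−κ|x|} this yields −2κ = −2mg/ℏ², so κ = mg/ℏ² = 2.874.

κ = 2.87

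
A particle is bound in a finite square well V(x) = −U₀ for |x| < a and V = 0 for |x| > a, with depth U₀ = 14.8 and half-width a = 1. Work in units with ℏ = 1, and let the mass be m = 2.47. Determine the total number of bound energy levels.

N = 6

The dimensionless depth is z₀ = a√(2mU₀)/ℏ = 1 × √(73.11) = 8.551.
A new bound state (alternating even/odd) appears each time z₀ passes a multiple of π/2, so N = ⌊2z₀/π⌋ + 1 = ⌊5.443⌋ + 1 = 6.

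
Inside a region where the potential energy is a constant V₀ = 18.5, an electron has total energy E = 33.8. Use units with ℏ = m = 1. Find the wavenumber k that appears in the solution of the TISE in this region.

With E > V₀ the solution is oscillatory, ψ ∝ e^{±ikx} with k = √(2m(E − V₀))/ℏ.
k = √(2 × 1 × 15.3) = 5.532.

k = 5.53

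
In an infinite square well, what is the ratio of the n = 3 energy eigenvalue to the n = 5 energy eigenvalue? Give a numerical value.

0.36

E_n = n²π²ℏ²/(2mL²) so the ratio is n₂²/n₁² = 9/25 = 0.36.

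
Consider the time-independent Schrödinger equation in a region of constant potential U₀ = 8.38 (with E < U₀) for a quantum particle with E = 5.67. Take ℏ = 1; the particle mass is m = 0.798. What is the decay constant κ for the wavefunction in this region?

κ = 2.08

Since E < U₀ the TISE in this region is ψ'' = κ²ψ with κ = √(2m(U₀ − E))/ℏ.
κ = √(2 × 0.798 × 2.71) = 2.080.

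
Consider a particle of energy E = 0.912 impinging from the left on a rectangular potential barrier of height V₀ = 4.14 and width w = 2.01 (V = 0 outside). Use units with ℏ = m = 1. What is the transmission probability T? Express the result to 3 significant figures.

T = 0.000101

Since E < V₀ the interior solution is evanescent with decay constant κ = √(2m(V₀ − E))/ℏ = 2.541.
κw = 5.107, sinh(κw) = 82.60.
The exact tunnelling result is T⁻¹ = 1 + V₀² sinh²(κw) / [4E(V₀ − E)] = 9930, so T = 0.000101.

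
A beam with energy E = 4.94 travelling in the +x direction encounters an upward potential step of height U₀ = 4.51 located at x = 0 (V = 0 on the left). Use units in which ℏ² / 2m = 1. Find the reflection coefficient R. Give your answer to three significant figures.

On each side the TISE gives plane waves with k = √(2m(E − V))/ℏ: k₁ = √(2·½·4.94) = 2.223, k₂ = √(2·½·0.43) = 0.6557.
Continuity of ψ and ψ′ at the step yields the reflection amplitude r = (k₁ − k₂)/(k₁ + k₂) = 0.5444; thus R = |r|² = 0.2963, T = 0.7037.

R = 0.296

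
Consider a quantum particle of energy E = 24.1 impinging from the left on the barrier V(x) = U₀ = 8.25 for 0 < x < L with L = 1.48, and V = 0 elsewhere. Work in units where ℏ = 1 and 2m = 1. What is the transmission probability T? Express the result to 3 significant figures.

E > U₀: inside the barrier k₂ = √(2m(E − U₀))/ℏ = 3.981, k₂L = 5.892.
Matching at both interfaces gives T⁻¹ = 1 + U₀² sin²(k₂L) / [4E(E − U₀)] = 1.006, hence T = 0.994.

T = 0.994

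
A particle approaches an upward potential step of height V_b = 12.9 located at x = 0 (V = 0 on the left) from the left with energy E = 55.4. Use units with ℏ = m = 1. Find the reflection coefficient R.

R = 0.00438

On each side the TISE gives plane waves with k = √(2m(E − V))/ℏ: k₁ = √(2·1·55.4) = 10.53, k₂ = √(2·1·42.5) = 9.220.
Continuity of ψ and ψ′ at the step yields the reflection amplitude r = (k₁ − k₂)/(k₁ + k₂) = 0.06617; thus R = |r|² = 0.004379, T = 0.9956.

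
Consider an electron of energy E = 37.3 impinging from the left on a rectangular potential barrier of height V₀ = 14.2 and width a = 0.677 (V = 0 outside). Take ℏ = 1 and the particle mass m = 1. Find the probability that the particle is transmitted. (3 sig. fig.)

T = 0.945

E > V₀: inside the barrier k₂ = √(2m(E − V₀))/ℏ = 6.797, k₂a = 4.602.
T = [1 + V₀² sin²(k₂a) / (4E(E − V₀))]⁻¹ = 1/1.058 = 0.945.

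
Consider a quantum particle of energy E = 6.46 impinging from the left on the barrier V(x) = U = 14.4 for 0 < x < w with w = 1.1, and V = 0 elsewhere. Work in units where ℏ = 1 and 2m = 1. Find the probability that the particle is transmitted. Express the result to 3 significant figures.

T = 0.00801

E < U: inside the barrier ψ ∝ e^{±κx} with κ = √(2m(U − E))/ℏ = 2.818.
κw = 3.100, sinh(κw) = 11.07.
Matching ψ, ψ′ at both faces gives T = [1 + U² sinh²(κw) / (4E(U − E))]⁻¹ = 1/124.9 = 0.00801.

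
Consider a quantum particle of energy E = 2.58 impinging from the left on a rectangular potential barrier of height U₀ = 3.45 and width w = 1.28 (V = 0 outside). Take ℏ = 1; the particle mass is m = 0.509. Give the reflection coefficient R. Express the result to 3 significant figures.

E < U₀: inside the barrier ψ ∝ e^{±κx} with κ = √(2m(U₀ − E))/ℏ = 0.9411.
κw = 1.205, sinh(κw) = 1.518.
Matching ψ, ψ′ at both faces gives T = [1 + U₀² sinh²(κw) / (4E(U₀ − E))]⁻¹ = 1/4.054 = 0.247.
R = 1 − T = 0.753.

R = 0.753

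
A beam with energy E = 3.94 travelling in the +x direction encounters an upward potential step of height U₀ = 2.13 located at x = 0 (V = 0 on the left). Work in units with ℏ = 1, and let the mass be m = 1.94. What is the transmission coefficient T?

On each side the TISE gives plane waves with k = √(2m(E − V))/ℏ: k₁ = √(2·1.94·3.94) = 3.910, k₂ = √(2·1.94·1.81) = 2.650.
Matching ψ and ψ′ at x = 0 gives r = (k₁ − k₂)/(k₁ + k₂), so R = r² = 0.03688 and T = 1 − R = 0.9631.

T = 0.963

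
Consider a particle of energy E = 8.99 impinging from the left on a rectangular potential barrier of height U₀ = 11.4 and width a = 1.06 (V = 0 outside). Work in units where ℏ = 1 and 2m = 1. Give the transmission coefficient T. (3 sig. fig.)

E < U₀: inside the barrier ψ ∝ e^{±κx} with κ = √(2m(U₀ − E))/ℏ = 1.552.
κa = 1.646, sinh(κa) = 2.496.
Matching ψ, ψ′ at both faces gives T = [1 + U₀² sinh²(κa) / (4E(U₀ − E))]⁻¹ = 1/10.34 = 0.0967.

T = 0.0967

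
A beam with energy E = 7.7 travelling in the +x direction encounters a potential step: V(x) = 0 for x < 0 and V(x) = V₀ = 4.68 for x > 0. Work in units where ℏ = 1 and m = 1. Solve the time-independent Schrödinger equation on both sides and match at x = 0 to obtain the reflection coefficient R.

The wavenumbers are k₁ = √(2mE)/ℏ = 3.924 on the left and k₂ = √(2m(E − V₀))/ℏ = 2.458 on the right.
Continuity of ψ and ψ′ at the step yields the reflection amplitude r = (k₁ − k₂)/(k₁ + k₂) = 0.2298; thus R = |r|² = 0.05281, T = 0.9472.

R = 0.0528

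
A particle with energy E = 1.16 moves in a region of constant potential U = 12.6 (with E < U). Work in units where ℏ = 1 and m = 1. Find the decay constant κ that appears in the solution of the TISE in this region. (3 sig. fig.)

Since E < U the TISE in this region is ψ'' = κ²ψ with κ = √(2m(U − E))/ℏ.
κ = √(2 × 1 × 11.44) = 4.783.

κ = 4.78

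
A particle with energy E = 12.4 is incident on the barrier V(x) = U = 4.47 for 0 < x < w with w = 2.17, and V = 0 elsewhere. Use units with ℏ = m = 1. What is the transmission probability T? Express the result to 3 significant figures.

Above the barrier the interior wavenumber is k₂ = √(2m(E − U))/ℏ = 3.982, giving phase k₂w = 8.642.
T = [1 + U² sin²(k₂w) / (4E(E − U))]⁻¹ = 1/1.025 = 0.975.

T = 0.975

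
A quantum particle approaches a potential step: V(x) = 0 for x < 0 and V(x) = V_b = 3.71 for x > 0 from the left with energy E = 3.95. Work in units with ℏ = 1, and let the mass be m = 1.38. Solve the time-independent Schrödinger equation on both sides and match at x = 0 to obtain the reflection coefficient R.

The wavenumbers are k₁ = √(2mE)/ℏ = 3.302 on the left and k₂ = √(2m(E − V_b))/ℏ = 0.8139 on the right.
Continuity of ψ and ψ′ at the step yields the reflection amplitude r = (k₁ − k₂)/(k₁ + k₂) = 0.6045; thus R = |r|² = 0.3654, T = 0.6346.

R = 0.365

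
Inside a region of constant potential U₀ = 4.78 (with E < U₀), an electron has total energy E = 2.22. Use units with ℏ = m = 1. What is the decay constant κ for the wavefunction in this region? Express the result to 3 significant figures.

Since E < U₀ the TISE in this region is ψ'' = κ²ψ with κ = √(2m(U₀ − E))/ℏ.
κ = √(2 × 1 × 2.56) = 2.263.

κ = 2.26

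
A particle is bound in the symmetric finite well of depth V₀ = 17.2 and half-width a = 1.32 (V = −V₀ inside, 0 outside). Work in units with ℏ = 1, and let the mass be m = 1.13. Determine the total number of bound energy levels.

N = 6

The dimensionless depth is z₀ = a√(2mV₀)/ℏ = 1.32 × √(38.87) = 8.230.
A new bound state (alternating even/odd) appears each time z₀ passes a multiple of π/2, so N = ⌊2z₀/π⌋ + 1 = ⌊5.239⌋ + 1 = 6.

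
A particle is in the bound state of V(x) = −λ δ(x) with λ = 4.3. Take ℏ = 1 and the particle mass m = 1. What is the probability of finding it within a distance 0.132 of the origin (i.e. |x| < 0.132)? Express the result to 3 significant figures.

The normalised bound state is ψ = √κ e^{−κ|x|} with κ = mλ/ℏ² = 4.300.
P(|x| < d) = ∫_{−d}^{d} κ e^{−2κ|x|} dx = 1 − e^{−2κd} = 1 − e^{−1.135} = 0.6786.

P = 0.679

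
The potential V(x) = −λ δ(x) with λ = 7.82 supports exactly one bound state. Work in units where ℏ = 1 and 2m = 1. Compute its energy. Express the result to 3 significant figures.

E = -15.3

The bound state is ψ(x) = √κ e^{−κ|x|}. The derivative jump ψ'(0⁺) − ψ'(0⁻) = −(2mλ/ℏ²)ψ(0) fixes κ = mλ/ℏ² = 3.910.
Then E = −ℏ²κ²/(2m) = −mλ²/(2ℏ²) = -15.29.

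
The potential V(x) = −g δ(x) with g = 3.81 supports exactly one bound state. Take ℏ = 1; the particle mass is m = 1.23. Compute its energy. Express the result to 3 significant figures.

The bound state is ψ(x) = √κ e^{−κ|x|}. The derivative jump ψ'(0⁺) − ψ'(0⁻) = −(2mg/ℏ²)ψ(0) fixes κ = mg/ℏ² = 4.686.
Then E = −ℏ²κ²/(2m) = −mg²/(2ℏ²) = -8.927.

E = -8.93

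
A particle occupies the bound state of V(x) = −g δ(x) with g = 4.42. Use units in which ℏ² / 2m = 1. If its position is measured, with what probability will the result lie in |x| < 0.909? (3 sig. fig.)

P = 0.982

The normalised bound state is ψ = √κ e^{−κ|x|} with κ = mg/ℏ² = 2.210.
P(|x| < d) = ∫_{−d}^{d} κ e^{−2κ|x|} dx = 1 − e^{−2κd} = 1 − e^{−4.018} = 0.9820.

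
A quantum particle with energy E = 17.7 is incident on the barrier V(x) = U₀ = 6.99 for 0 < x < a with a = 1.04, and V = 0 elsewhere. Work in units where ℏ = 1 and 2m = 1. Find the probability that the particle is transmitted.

T = 0.996

Above the barrier the interior wavenumber is k₂ = √(2m(E − U₀))/ℏ = 3.273, giving phase k₂a = 3.404.
T = [1 + U₀² sin²(k₂a) / (4E(E − U₀))]⁻¹ = 1/1.004 = 0.996.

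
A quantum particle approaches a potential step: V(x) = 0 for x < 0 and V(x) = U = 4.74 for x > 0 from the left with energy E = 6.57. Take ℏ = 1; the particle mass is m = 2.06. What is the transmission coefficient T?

T = 0.904

On each side the TISE gives plane waves with k = √(2m(E − V))/ℏ: k₁ = √(2·2.06·6.57) = 5.203, k₂ = √(2·2.06·1.83) = 2.746.
Continuity of ψ and ψ′ at the step yields the reflection amplitude r = (k₁ − k₂)/(k₁ + k₂) = 0.3091; thus R = |r|² = 0.09554, T = 0.9045.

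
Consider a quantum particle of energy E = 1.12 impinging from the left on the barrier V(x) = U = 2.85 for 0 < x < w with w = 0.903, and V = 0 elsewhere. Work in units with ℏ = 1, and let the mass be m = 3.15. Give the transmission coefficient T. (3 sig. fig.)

E < U: inside the barrier ψ ∝ e^{±κx} with κ = √(2m(U − E))/ℏ = 3.301.
κw = 2.981, sinh(κw) = 9.830.
The exact tunnelling result is T⁻¹ = 1 + U² sinh²(κw) / [4E(U − E)] = 102.3, so T = 0.00978.

T = 0.00978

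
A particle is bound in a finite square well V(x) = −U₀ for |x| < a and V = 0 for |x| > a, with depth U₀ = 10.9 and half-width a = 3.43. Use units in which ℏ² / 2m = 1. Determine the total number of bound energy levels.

Define the well-strength parameter z₀ = (a/ℏ)√(2mU₀) = 3.43 × √(2·0.5·10.9) = 11.32.
A new bound state (alternating even/odd) appears each time z₀ passes a multiple of π/2, so N = ⌊2z₀/π⌋ + 1 = ⌊7.209⌋ + 1 = 8.

N = 8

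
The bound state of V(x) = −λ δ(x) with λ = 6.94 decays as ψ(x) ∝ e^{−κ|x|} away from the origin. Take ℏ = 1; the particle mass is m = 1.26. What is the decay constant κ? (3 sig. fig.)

Integrate −(ℏ²/2m)ψ'' − λδ(x)ψ = Eψ from −ε to +ε: the ψ'' term gives ψ'(0⁺) − ψ'(0⁻) and the δ term gives −(2mλ/ℏ²)ψ(0).
With ψ ∝ e^{−κ|x|} this yields −2κ = −2mλ/ℏ², so κ = mλ/ℏ² = 8.744.

κ = 8.74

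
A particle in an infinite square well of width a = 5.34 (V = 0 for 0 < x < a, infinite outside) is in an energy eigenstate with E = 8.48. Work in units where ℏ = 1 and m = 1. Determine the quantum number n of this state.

n = 7

For an infinite well E_n = n²π²ℏ²/(2ma²), so n = (a/πℏ)√(2mE).
n = (5.34/π) × √(2 × 1 × 8.48) = 7.000 → n = 7.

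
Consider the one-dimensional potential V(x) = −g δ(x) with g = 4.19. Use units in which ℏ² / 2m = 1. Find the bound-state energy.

The bound state is ψ(x) = √κ e^{−κ|x|}. The derivative jump ψ'(0⁺) − ψ'(0⁻) = −(2mg/ℏ²)ψ(0) fixes κ = mg/ℏ² = 2.095.
Then E = −ℏ²κ²/(2m) = −mg²/(2ℏ²) = -4.389.

E = -4.39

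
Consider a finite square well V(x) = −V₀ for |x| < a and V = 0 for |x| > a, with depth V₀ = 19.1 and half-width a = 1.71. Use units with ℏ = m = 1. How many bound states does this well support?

N = 7

Define the well-strength parameter z₀ = (a/ℏ)√(2mV₀) = 1.71 × √(2·1·19.1) = 10.57.
A new bound state (alternating even/odd) appears each time z₀ passes a multiple of π/2, so N = ⌊2z₀/π⌋ + 1 = ⌊6.728⌋ + 1 = 7.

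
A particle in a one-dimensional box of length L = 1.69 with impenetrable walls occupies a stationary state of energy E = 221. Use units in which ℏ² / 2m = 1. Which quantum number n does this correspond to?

n = 8

For an infinite well E_n = n²π²ℏ²/(2mL²), so n = (L/πℏ)√(2mE).
n = (1.69/π) × √(2 × 0.5 × 221) = 7.997 → n = 8.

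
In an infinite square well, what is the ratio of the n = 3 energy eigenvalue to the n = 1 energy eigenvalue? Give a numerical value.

E_n = n²π²ℏ²/(2mL²) so the ratio is n₂²/n₁² = 9/1 = 9.

9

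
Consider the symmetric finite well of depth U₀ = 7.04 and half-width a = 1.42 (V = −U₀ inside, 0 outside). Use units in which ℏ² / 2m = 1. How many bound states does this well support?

Define the well-strength parameter z₀ = (a/ℏ)√(2mU₀) = 1.42 × √(2·0.5·7.04) = 3.768.
The even/odd transcendental equations gain one root per π/2 in z₀, giving N = 1 + ⌊2z₀/π⌋ = 1 + ⌊2.399⌋ = 3.

N = 3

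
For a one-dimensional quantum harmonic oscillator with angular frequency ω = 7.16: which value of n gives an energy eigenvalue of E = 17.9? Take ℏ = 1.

Invert E_n = (n + ½)ℏω: n = E/ℏω − ½ = 2.000, so n = 2.

n = 2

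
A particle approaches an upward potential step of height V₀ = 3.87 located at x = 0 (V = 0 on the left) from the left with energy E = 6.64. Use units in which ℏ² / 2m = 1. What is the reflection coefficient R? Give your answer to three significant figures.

The wavenumbers are k₁ = √(2mE)/ℏ = 2.577 on the left and k₂ = √(2m(E − V₀))/ℏ = 1.664 on the right.
Continuity of ψ and ψ′ at the step yields the reflection amplitude r = (k₁ − k₂)/(k₁ + k₂) = 0.2152; thus R = |r|² = 0.04629, T = 0.9537.

R = 0.0463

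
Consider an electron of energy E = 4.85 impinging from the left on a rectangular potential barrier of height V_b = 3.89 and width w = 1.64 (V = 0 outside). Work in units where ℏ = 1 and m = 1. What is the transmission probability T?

E > V_b: inside the barrier k₂ = √(2m(E − V_b))/ℏ = 1.386, k₂w = 2.272.
T = [1 + V_b² sin²(k₂w) / (4E(E − V_b))]⁻¹ = 1/1.474 = 0.678.

T = 0.678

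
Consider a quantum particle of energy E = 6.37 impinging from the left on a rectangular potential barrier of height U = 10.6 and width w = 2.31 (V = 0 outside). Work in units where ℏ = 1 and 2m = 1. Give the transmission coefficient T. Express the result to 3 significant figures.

Since E < U the interior solution is evanescent with decay constant κ = √(2m(U − E))/ℏ = 2.057.
κw = 4.751, sinh(κw) = 57.84.
Matching ψ, ψ′ at both faces gives T = [1 + U² sinh²(κw) / (4E(U − E))]⁻¹ = 1/3489 = 0.000287.

T = 0.000287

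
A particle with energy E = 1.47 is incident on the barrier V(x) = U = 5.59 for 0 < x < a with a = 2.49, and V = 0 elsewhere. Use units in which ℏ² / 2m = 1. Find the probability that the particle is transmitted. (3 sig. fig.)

Since E < U the interior solution is evanescent with decay constant κ = √(2m(U − E))/ℏ = 2.030.
κa = 5.054, sinh(κa) = 78.33.
Matching ψ, ψ′ at both faces gives T = [1 + U² sinh²(κa) / (4E(U − E))]⁻¹ = 1/7916 = 0.000126.

T = 0.000126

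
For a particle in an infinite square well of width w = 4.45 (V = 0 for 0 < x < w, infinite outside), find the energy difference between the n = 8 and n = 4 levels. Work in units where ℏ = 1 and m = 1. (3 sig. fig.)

E_n = n²π²ℏ²/(2mw²), so ΔE = (8² − 4²) π²ℏ²/(2mw²).
ΔE = 48 × π² / (2 × 1 × 4.45²) = 11.96.

ΔE = 12.0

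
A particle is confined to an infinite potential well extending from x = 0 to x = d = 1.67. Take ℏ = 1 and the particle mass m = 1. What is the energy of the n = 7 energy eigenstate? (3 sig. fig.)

The infinite-well eigenfunctions ψ_n = √(2/d) sin(nπx/d) vanish at both walls, giving E_n = n²π²ℏ²/(2md²).
E_7 = 7² × π² / (2 × 1 × 1.67²) = 86.70.

E = 86.7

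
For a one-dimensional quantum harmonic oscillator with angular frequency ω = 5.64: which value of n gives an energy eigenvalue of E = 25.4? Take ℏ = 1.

Invert E_n = (n + ½)ℏω: n = E/ℏω − ½ = 4.004, so n = 4.

n = 4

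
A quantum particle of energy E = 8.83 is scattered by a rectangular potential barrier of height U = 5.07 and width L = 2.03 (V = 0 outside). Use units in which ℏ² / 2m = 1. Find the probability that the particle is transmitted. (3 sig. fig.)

E > U: inside the barrier k₂ = √(2m(E − U))/ℏ = 1.939, k₂L = 3.936.
Matching at both interfaces gives T⁻¹ = 1 + U² sin²(k₂L) / [4E(E − U)] = 1.099, hence T = 0.910.

T = 0.910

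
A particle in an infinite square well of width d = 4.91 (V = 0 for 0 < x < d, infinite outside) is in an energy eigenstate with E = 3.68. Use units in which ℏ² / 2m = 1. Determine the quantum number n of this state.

For an infinite well E_n = n²π²ℏ²/(2md²), so n = (d/πℏ)√(2mE).
n = (4.91/π) × √(2 × 0.5 × 3.68) = 2.998 → n = 3.

n = 3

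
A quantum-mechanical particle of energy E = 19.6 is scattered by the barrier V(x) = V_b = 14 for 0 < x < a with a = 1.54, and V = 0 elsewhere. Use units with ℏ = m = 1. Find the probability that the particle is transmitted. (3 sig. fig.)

E > V_b: inside the barrier k₂ = √(2m(E − V_b))/ℏ = 3.347, k₂a = 5.154.
T = [1 + V_b² sin²(k₂a) / (4E(E − V_b))]⁻¹ = 1/1.365 = 0.733.

T = 0.733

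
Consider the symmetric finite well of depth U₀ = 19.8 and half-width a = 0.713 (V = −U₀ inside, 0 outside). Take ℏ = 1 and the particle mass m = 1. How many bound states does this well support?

N = 3

The dimensionless depth is z₀ = a√(2mU₀)/ℏ = 0.713 × √(39.60) = 4.487.
The even/odd transcendental equations gain one root per π/2 in z₀, giving N = 1 + ⌊2z₀/π⌋ = 1 + ⌊2.856⌋ = 3.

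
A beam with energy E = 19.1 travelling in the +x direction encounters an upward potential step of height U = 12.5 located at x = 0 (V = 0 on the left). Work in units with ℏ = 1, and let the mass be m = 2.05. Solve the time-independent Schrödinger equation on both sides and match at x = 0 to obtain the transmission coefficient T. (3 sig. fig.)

On each side the TISE gives plane waves with k = √(2m(E − V))/ℏ: k₁ = √(2·2.05·19.1) = 8.849, k₂ = √(2·2.05·6.6) = 5.202.
Matching ψ and ψ′ at x = 0 gives r = (k₁ − k₂)/(k₁ + k₂), so R = r² = 0.06738 and T = 1 − R = 0.9326.

T = 0.933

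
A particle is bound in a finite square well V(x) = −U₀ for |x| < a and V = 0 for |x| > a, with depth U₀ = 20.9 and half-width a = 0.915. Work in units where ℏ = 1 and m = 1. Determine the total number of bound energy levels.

N = 4

The dimensionless depth is z₀ = a√(2mU₀)/ℏ = 0.915 × √(41.80) = 5.916.
A new bound state (alternating even/odd) appears each time z₀ passes a multiple of π/2, so N = ⌊2z₀/π⌋ + 1 = ⌊3.766⌋ + 1 = 4.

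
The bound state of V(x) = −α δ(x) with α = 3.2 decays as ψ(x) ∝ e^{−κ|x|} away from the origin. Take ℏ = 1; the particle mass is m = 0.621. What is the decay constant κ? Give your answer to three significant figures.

κ = 1.99

Integrate −(ℏ²/2m)ψ'' − αδ(x)ψ = Eψ from −ε to +ε: the ψ'' term gives ψ'(0⁺) − ψ'(0⁻) and the δ term gives −(2mα/ℏ²)ψ(0).
With ψ ∝ e^{−κ|x|} this yields −2κ = −2mα/ℏ², so κ = mα/ℏ² = 1.987.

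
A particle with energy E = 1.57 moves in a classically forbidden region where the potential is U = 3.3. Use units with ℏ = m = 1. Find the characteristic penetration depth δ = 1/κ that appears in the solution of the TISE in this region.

Since E < U the TISE in this region is ψ'' = κ²ψ with κ = √(2m(U − E))/ℏ.
κ = √(2 × 1 × 1.73) = 1.860. The penetration depth is δ = 1/κ = 0.538.

δ = 0.538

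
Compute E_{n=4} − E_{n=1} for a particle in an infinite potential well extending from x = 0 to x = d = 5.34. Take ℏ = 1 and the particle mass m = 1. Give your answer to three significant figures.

E_n = n²π²ℏ²/(2md²), so ΔE = (4² − 1²) π²ℏ²/(2md²).
ΔE = 15 × π² / (2 × 1 × 5.34²) = 2.596.

ΔE = 2.60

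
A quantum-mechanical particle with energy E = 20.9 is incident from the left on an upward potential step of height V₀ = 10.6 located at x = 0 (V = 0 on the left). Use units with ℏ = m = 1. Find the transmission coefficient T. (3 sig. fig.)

On each side the TISE gives plane waves with k = √(2m(E − V))/ℏ: k₁ = √(2·1·20.9) = 6.465, k₂ = √(2·1·10.3) = 4.539.
Matching ψ and ψ′ at x = 0 gives r = (k₁ − k₂)/(k₁ + k₂), so R = r² = 0.03065 and T = 1 − R = 0.9693.

T = 0.969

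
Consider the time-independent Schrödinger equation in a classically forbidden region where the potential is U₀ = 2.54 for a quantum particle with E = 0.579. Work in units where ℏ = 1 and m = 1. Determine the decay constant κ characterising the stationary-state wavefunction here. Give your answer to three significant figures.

κ = 1.98

Since E < U₀ the TISE in this region is ψ'' = κ²ψ with κ = √(2m(U₀ − E))/ℏ.
κ = √(2 × 1 × 1.961) = 1.980.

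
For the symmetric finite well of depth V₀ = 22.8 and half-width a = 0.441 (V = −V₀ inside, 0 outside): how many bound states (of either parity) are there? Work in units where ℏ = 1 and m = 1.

Define the well-strength parameter z₀ = (a/ℏ)√(2mV₀) = 0.441 × √(2·1·22.8) = 2.978.
A new bound state (alternating even/odd) appears each time z₀ passes a multiple of π/2, so N = ⌊2z₀/π⌋ + 1 = ⌊1.896⌋ + 1 = 2.

N = 2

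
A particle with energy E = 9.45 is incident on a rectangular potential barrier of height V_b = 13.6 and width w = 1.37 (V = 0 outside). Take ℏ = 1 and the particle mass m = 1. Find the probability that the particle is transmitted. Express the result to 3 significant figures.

T = 0.00126

Since E < V_b the interior solution is evanescent with decay constant κ = √(2m(V_b − E))/ℏ = 2.881.
κw = 3.947, sinh(κw) = 25.88.
Matching ψ, ψ′ at both faces gives T = [1 + V_b² sinh²(κw) / (4E(V_b − E))]⁻¹ = 1/790.6 = 0.00126.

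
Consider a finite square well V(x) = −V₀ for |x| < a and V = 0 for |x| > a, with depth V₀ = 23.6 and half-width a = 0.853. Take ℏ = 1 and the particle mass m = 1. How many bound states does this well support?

N = 4

The dimensionless depth is z₀ = a√(2mV₀)/ℏ = 0.853 × √(47.20) = 5.860.
The even/odd transcendental equations gain one root per π/2 in z₀, giving N = 1 + ⌊2z₀/π⌋ = 1 + ⌊3.731⌋ = 4.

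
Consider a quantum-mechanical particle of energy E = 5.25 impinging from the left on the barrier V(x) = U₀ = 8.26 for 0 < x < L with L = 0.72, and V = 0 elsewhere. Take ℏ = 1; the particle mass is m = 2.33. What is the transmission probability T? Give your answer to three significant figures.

T = 0.0167

Since E < U₀ the interior solution is evanescent with decay constant κ = √(2m(U₀ − E))/ℏ = 3.745.
κL = 2.697, sinh(κL) = 7.381.
Matching ψ, ψ′ at both faces gives T = [1 + U₀² sinh²(κL) / (4E(U₀ − E))]⁻¹ = 1/59.80 = 0.0167.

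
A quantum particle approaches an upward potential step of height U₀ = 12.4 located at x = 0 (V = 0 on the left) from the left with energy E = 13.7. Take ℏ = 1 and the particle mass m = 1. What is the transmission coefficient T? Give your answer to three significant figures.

On each side the TISE gives plane waves with k = √(2m(E − V))/ℏ: k₁ = √(2·1·13.7) = 5.235, k₂ = √(2·1·1.3) = 1.612.
Continuity of ψ and ψ′ at the step yields the reflection amplitude r = (k₁ − k₂)/(k₁ + k₂) = 0.5290; thus R = |r|² = 0.2798, T = 0.7202.

T = 0.720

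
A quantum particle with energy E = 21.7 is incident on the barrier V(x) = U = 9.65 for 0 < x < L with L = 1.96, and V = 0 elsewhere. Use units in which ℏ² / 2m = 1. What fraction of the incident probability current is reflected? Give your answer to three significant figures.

E > U: inside the barrier k₂ = √(2m(E − U))/ℏ = 3.471, k₂L = 6.804.
T = [1 + U² sin²(k₂L) / (4E(E − U))]⁻¹ = 1/1.022 = 0.978.
R = 1 − T = 0.0216.

R = 0.0216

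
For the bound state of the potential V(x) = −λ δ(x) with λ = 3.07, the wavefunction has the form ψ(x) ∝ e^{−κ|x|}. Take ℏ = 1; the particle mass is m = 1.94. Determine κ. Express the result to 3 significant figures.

κ = 5.96

Integrating the TISE across x = 0 gives the cusp condition ψ'(0⁺) − ψ'(0⁻) = −(2mλ/ℏ²)ψ(0).
With ψ ∝ e^{−κ|x|} this yields −2κ = −2mλ/ℏ², so κ = mλ/ℏ² = 5.956.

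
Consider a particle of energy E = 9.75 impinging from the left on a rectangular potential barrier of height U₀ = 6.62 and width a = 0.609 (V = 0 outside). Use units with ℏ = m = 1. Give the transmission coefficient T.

T = 0.736

Above the barrier the interior wavenumber is k₂ = √(2m(E − U₀))/ℏ = 2.502, giving phase k₂a = 1.524.
Matching at both interfaces gives T⁻¹ = 1 + U₀² sin²(k₂a) / [4E(E − U₀)] = 1.358, hence T = 0.736.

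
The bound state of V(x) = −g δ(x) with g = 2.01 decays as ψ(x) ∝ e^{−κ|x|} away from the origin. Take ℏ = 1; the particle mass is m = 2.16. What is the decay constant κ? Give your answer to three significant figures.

κ = 4.34

Integrating the TISE across x = 0 gives the cusp condition ψ'(0⁺) − ψ'(0⁻) = −(2mg/ℏ²)ψ(0).
With ψ ∝ e^{−κ|x|} this yields −2κ = −2mg/ℏ², so κ = mg/ℏ² = 4.342.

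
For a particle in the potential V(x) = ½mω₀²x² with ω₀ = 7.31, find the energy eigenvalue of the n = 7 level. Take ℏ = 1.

E = 54.8

Using E_n = (n + ½)ℏω₀: E_7 = 7.5 × 7.31 = 54.83.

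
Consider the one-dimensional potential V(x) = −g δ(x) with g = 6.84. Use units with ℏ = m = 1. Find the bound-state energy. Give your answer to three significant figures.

For x ≠ 0 the bound state is ψ ∝ e^{−κ|x|}; integrating the TISE across the delta gives the cusp condition 2κ = 2mg/ℏ², so κ = 6.840.
Then E = −ℏ²κ²/(2m) = −mg²/(2ℏ²) = -23.39.

E = -23.4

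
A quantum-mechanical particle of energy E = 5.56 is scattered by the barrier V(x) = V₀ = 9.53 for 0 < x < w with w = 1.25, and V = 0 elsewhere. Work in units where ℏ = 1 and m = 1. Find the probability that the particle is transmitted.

T = 0.00339

E < V₀: inside the barrier ψ ∝ e^{±κx} with κ = √(2m(V₀ − E))/ℏ = 2.818.
κw = 3.522, sinh(κw) = 16.92.
The exact tunnelling result is T⁻¹ = 1 + V₀² sinh²(κw) / [4E(V₀ − E)] = 295.3, so T = 0.00339.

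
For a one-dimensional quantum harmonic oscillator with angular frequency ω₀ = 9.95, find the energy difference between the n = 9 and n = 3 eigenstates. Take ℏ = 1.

E_n = ℏω₀(n + ½), so ΔE = (9 − 3) ℏω₀ = 6 × 9.95 = 59.70.

ΔE = 59.7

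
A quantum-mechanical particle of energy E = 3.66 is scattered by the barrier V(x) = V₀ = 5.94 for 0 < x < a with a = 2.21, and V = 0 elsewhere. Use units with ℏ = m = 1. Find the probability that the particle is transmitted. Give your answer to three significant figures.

Since E < V₀ the interior solution is evanescent with decay constant κ = √(2m(V₀ − E))/ℏ = 2.135.
κa = 4.719, sinh(κa) = 56.04.
Matching ψ, ψ′ at both faces gives T = [1 + V₀² sinh²(κa) / (4E(V₀ − E))]⁻¹ = 1/3320 = 0.000301.

T = 0.000301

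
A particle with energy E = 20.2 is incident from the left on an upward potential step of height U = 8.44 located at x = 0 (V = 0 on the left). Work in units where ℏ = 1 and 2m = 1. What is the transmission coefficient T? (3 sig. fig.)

The wavenumbers are k₁ = √(2mE)/ℏ = 4.494 on the left and k₂ = √(2m(E − U))/ℏ = 3.429 on the right.
Matching ψ and ψ′ at x = 0 gives r = (k₁ − k₂)/(k₁ + k₂), so R = r² = 0.01807 and T = 1 − R = 0.9819.

T = 0.982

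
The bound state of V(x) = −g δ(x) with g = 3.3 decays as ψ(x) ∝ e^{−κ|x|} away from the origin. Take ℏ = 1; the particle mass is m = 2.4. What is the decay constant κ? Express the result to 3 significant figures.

κ = 7.92

Integrate −(ℏ²/2m)ψ'' − gδ(x)ψ = Eψ from −ε to +ε: the ψ'' term gives ψ'(0⁺) − ψ'(0⁻) and the δ term gives −(2mg/ℏ²)ψ(0).
With ψ ∝ e^{−κ|x|} this yields −2κ = −2mg/ℏ², so κ = mg/ℏ² = 7.920.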